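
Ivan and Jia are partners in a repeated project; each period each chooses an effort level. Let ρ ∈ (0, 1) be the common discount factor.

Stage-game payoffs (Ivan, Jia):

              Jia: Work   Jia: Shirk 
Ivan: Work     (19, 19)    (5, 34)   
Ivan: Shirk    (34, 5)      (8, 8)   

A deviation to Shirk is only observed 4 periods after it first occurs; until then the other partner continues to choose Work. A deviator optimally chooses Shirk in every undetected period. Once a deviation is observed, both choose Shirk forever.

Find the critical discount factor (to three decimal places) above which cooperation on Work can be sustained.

0.872

A deviator earns 34 for 4 periods, then 8 forever; cooperating earns 19 forever. Multiplying the IC by (1−ρ):
19 ≥ 34(1−ρ^4) + 8ρ^4, so 26·ρ^4 ≥ 15 and ρ^4 ≥ 15/26.
ρ ≥ (15/26)^(1/4) ≈ 0.872.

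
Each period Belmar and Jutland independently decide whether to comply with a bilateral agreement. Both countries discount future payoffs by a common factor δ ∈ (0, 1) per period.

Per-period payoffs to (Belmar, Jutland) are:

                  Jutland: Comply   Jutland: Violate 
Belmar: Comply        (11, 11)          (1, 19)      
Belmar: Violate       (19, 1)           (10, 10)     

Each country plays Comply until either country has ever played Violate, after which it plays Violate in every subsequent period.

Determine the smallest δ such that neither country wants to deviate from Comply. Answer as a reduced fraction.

8/9

One-period gain from deviating is 19 − 11 = 8. The loss is 11 − 10 = 1 in every subsequent period, with present value 1·δ/(1−δ).
Deviation is unprofitable when 1·δ/(1−δ) ≥ 8, i.e. δ/(1−δ) ≥ 8.
Equivalently δ ≥ 8/(8+1) = 8/9.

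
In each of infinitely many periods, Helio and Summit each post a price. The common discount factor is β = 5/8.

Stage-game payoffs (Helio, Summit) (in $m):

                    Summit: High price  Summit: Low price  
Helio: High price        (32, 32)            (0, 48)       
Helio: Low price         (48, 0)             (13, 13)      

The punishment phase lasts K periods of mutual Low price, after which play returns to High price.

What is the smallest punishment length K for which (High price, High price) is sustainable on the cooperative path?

No profitable deviation requires (32−13)(β+…+β^K) ≥ 48−32, i.e. β+…+β^K ≥ 16/19 ≈ 0.8421.
With β = 5/8, the partial sums are K=1: 0.6250, K=2: 1.0156.
K = 2 is the first length at which the sum reaches 0.8421.

2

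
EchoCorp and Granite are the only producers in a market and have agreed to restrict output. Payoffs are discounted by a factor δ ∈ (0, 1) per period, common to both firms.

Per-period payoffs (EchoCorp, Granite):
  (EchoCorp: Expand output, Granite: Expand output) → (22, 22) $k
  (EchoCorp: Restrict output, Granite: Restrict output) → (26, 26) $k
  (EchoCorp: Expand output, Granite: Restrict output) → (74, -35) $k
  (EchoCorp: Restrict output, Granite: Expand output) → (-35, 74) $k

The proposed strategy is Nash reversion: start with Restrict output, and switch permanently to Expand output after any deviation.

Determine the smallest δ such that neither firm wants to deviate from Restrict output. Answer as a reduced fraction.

26/(1−δ) ≥ 74 + 22δ/(1−δ)
26 ≥ 74 − 52δ
δ ≥ 48/52 = 12/13.

12/13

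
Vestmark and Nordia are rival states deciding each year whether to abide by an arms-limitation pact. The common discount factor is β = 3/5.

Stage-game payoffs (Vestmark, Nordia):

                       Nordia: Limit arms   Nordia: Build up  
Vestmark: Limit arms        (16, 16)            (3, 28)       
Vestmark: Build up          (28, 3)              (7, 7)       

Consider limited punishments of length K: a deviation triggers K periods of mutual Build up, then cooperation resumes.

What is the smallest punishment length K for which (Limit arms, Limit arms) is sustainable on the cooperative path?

5

No profitable deviation requires (16−7)(β+…+β^K) ≥ 28−16, i.e. β+…+β^K ≥ 4/3 ≈ 1.3333.
With β = 3/5, the partial sums are K=1: 0.6000, K=2: 0.9600, K=3: 1.1760, K=4: 1.3056, K=5: 1.3834.
K = 5 is the first length at which the sum reaches 1.3333.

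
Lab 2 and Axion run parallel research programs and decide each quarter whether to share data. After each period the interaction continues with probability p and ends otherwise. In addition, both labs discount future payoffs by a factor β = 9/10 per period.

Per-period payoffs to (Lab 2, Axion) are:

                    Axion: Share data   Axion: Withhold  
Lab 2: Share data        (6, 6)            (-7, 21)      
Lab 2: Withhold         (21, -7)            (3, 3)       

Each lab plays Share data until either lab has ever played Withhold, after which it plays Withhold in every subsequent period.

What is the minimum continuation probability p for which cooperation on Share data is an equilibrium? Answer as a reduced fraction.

Expected continuation weight on next period's payoff is β·p = 9/10·p, which plays the role of the discount factor.
Cooperation requires 9/10·p ≥ (21−6)/(21−3) = 5/6, hence p ≥ 25/27.

25/27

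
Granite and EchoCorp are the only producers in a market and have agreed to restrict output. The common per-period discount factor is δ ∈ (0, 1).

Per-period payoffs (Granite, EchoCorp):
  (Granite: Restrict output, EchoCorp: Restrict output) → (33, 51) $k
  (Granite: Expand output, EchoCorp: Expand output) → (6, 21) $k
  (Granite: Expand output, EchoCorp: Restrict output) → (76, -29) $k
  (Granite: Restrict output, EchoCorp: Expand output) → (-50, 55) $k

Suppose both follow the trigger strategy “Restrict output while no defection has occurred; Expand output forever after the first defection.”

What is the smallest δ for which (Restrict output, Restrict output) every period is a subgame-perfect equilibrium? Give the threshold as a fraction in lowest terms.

Granite's threshold: (76−33)/(76−6) = 43/70.
EchoCorp's threshold: (55−51)/(55−21) = 2/17.
43/70 > 2/17, so Granite binds and δ* = 43/70.

43/70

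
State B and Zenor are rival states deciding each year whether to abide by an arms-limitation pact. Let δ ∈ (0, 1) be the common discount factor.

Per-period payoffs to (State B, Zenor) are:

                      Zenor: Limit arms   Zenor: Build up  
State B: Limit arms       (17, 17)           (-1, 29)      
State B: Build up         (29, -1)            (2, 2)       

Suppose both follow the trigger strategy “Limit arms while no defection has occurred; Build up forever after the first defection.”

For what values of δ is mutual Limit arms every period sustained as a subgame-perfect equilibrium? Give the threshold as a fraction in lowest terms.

Under grim trigger the critical discount factor is (T−C)/(T−P) with T = 29, C = 17, P = 2.
δ* = (29−17)/(29−2) = 12/27 = 4/9.

4/9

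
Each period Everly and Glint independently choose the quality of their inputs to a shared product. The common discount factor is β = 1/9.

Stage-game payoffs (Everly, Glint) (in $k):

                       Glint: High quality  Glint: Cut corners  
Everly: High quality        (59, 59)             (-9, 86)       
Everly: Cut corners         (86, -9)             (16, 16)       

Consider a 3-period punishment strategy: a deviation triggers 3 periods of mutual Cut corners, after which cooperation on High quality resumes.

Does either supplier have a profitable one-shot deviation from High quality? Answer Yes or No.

IC: β+…+β^3 ≥ (86−59)/(59−16) = 27/43.
At β = 1/9: partial sum = 0.1248 < 0.6279. Cooperation not sustainable.

Yes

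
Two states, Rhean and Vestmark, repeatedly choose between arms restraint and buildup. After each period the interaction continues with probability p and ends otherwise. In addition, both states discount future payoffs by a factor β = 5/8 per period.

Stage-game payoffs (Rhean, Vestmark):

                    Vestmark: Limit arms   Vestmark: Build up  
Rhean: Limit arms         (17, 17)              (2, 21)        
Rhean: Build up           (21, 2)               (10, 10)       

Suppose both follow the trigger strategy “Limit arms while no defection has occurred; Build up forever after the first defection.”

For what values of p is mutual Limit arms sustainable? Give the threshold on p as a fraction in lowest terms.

32/55

With continuation probability p and discount β, the effective per-period discount factor is βp.
Grim-trigger IC: βp ≥ (21−17)/(21−10) = 4/11.
So p ≥ (4/11)/(5/8) = 32/55.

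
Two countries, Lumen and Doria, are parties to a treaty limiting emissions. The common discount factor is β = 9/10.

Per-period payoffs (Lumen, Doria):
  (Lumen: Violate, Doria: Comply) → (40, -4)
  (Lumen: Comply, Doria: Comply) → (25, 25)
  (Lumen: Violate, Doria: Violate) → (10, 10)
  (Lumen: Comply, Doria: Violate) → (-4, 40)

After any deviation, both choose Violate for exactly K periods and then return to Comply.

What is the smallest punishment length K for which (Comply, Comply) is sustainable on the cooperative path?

2

IC: β(1−β^K)/(1−β) ≥ (40−25)/(25−10) = 1.
With β = 9/10: need 1 − β^K ≥ 1·(1−9/10)/(9/10), i.e. β^K ≤ 0.8889.
Since (9/10)^1 = 0.9000 and (9/10)^2 = 0.8100, the smallest such K is 2.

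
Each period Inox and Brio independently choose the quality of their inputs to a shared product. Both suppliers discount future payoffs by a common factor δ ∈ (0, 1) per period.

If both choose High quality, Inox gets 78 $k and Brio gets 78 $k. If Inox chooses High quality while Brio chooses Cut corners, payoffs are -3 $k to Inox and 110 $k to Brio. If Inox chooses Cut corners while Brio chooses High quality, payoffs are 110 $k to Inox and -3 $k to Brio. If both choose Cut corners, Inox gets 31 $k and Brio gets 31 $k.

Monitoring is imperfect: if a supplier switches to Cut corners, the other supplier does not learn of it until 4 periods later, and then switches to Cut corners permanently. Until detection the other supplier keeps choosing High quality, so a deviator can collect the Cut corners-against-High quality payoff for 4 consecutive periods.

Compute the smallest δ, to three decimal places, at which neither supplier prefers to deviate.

0.798

Deviating for the 4 undetected periods gains 110−78 = 32 per period over cooperation, then loses 78−31 = 47 per period forever once punishment starts.
Gain: 32(1 + δ + … + δ^3); loss: 47·δ^4/(1−δ).
No profitable deviation ⇔ 32(1−δ^4) ≤ 47·δ^4, i.e. δ^4 ≥ 32/(32+47) = 32/79.
Hence δ ≥ (32/79)^(1/4) ≈ 0.798.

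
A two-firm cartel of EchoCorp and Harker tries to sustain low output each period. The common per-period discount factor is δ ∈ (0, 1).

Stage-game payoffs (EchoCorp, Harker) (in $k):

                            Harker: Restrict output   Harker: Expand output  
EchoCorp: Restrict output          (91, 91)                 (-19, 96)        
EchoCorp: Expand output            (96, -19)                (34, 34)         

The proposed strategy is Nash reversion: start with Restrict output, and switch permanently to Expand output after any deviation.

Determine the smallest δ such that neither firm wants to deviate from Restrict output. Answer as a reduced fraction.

91/(1−δ) ≥ 96 + 34δ/(1−δ)
91 ≥ 96 − 62δ
δ ≥ 5/62.

5/62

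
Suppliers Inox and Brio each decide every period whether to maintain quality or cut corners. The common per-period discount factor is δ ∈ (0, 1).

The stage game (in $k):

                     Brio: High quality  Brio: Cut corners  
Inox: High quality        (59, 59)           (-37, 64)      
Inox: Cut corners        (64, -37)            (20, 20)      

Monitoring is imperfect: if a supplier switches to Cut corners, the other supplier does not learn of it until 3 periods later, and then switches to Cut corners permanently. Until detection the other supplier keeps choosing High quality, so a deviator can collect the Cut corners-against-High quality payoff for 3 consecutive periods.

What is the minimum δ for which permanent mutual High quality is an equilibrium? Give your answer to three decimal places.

0.484

The best deviation is to choose Cut corners for all 3 undetected periods, earning 64 each, then 20 forever once detected.
Deviation value: 64(1−δ^3)/(1−δ) + 20δ^3/(1−δ); cooperation value: 59/(1−δ).
IC: 59 ≥ 64(1−δ^3) + 20δ^3 = 64 − 44δ^3.
So δ^3 ≥ 5/44, giving δ ≥ (5/44)^(1/3) ≈ 0.484.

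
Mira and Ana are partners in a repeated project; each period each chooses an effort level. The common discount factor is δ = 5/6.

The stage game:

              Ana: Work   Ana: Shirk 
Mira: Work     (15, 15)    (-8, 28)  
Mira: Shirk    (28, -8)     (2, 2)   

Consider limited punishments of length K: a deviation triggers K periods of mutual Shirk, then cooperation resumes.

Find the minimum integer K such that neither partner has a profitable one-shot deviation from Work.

2

IC: δ(1−δ^K)/(1−δ) ≥ (28−15)/(15−2) = 1.
With δ = 5/6: need 1 − δ^K ≥ 1·(1−5/6)/(5/6), i.e. δ^K ≤ 0.8000.
Since (5/6)^1 = 0.8333 and (5/6)^2 = 0.6944, the smallest such K is 2.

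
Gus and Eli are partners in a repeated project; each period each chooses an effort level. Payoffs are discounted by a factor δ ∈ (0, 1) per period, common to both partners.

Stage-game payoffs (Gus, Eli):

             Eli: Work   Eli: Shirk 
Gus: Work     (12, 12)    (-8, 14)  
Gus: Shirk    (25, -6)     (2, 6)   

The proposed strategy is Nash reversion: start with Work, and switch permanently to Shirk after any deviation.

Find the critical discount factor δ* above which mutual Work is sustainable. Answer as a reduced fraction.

Gus: cooperation gives 12 each period; deviation gives 25 once then 2 forever.
  12/(1−δ) ≥ 25 + 2δ/(1−δ) ⇒ δ ≥ 13/23.
Eli: cooperation gives 12 each period; deviation gives 14 once then 6 forever.
  δ ≥ 2/8 = 1/4.
Both must hold, so the binding constraint is Gus's: δ ≥ 13/23.

13/23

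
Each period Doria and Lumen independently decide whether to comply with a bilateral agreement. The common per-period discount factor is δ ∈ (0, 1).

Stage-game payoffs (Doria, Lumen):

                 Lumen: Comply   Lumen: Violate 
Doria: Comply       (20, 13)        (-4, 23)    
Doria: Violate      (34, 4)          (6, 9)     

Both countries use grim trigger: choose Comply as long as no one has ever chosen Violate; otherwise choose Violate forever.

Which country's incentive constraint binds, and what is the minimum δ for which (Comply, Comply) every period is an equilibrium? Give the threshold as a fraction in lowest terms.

Lumen; δ ≥ 5/7

Doria's threshold: (34−20)/(34−6) = 1/2.
Lumen's threshold: (23−13)/(23−9) = 5/7.
1/2 < 5/7, so Lumen binds and δ* = 5/7.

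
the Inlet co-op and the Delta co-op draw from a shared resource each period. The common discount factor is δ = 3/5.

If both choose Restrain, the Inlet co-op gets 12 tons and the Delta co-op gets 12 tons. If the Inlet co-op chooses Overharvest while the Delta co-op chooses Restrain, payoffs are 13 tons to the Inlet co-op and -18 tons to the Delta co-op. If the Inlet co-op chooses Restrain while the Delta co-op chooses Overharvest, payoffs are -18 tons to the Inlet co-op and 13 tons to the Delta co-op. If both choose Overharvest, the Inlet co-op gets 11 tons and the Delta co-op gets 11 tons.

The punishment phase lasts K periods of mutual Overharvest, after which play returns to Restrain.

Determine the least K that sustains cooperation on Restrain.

3

Need Σ_{k=1}^{K} δ^k ≥ (13−12)/(12−11) = 1.0000 at δ = 3/5.
At K = 2 the sum is 0.9600 < 1.0000; at K = 3 it is 1.1760 ≥ 1.0000.
So the minimum punishment length is K = 3.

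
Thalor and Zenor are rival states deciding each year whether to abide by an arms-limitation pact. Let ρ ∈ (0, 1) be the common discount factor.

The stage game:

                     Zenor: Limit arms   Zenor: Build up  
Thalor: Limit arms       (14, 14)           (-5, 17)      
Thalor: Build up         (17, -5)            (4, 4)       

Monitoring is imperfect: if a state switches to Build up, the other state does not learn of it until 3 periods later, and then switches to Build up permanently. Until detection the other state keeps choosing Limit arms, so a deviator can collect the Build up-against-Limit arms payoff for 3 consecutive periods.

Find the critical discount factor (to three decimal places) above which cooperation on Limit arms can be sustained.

0.613

A deviator earns 17 for 3 periods, then 4 forever; cooperating earns 14 forever. Multiplying the IC by (1−ρ):
14 ≥ 17(1−ρ^3) + 4ρ^3, so 13·ρ^3 ≥ 3 and ρ^3 ≥ 3/13.
ρ ≥ (3/13)^(1/3) ≈ 0.613.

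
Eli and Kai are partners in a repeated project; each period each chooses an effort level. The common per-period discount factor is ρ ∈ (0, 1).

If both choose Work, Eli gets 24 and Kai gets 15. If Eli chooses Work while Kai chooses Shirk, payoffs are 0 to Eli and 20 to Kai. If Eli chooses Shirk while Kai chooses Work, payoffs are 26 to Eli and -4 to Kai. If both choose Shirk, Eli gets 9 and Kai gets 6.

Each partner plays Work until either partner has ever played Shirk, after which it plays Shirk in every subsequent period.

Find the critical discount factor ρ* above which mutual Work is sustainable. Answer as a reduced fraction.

Eli: cooperation gives 24 each period; deviation gives 26 once then 9 forever.
  24/(1−ρ) ≥ 26 + 9ρ/(1−ρ) ⇒ ρ ≥ 2/17.
Kai: cooperation gives 15 each period; deviation gives 20 once then 6 forever.
  ρ ≥ 5/14.
Both must hold, so the binding constraint is Kai's: ρ ≥ 5/14.

5/14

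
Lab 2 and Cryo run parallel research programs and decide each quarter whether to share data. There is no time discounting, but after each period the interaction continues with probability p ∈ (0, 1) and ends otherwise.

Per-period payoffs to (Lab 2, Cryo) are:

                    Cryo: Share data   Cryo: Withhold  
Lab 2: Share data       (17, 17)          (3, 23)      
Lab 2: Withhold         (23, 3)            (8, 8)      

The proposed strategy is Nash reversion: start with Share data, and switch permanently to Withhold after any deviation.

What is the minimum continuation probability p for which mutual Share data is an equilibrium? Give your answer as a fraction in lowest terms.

2/5

Expected cooperation value is 17 + p·17 + p²·17 + … = 17/(1−p); deviation gives 23 + p·8/(1−p).
17 ≥ 23(1−p) + 8p ⇒ 15p ≥ 6 ⇒ p ≥ 6/15 = 2/5.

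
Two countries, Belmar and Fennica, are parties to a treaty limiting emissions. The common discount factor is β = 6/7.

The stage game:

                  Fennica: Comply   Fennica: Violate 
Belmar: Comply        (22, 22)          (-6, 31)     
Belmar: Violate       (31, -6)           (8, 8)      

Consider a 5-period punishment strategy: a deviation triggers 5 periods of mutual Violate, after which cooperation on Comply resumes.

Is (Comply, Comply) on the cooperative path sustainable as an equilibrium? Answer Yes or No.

Yes

IC: β+…+β^5 ≥ (31−22)/(22−8) = 9/14.
At β = 6/7: partial sum = 3.2240 ≥ 0.6429. Cooperation sustainable.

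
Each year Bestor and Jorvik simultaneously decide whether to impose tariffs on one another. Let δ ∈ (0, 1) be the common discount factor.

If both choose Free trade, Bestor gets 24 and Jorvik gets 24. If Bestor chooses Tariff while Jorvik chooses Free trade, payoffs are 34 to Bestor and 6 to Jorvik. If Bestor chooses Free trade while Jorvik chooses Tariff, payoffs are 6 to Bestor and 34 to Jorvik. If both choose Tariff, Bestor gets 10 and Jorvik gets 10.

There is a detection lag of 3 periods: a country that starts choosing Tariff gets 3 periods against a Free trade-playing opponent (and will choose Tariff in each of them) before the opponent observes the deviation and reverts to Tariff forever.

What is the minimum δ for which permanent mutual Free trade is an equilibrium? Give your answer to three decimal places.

0.747

A deviator earns 34 for 3 periods, then 10 forever; cooperating earns 24 forever. Multiplying the IC by (1−δ):
24 ≥ 34(1−δ^3) + 10δ^3, so 24·δ^3 ≥ 10 and δ^3 ≥ 5/12.
δ ≥ (5/12)^(1/3) ≈ 0.747.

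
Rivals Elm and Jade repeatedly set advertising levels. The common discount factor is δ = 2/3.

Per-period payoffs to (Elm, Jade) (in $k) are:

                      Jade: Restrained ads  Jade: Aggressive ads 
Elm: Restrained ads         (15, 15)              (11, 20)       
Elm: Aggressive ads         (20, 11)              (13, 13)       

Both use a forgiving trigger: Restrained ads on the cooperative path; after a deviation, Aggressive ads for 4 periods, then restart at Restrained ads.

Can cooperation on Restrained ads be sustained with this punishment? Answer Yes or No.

IC: δ+…+δ^4 ≥ (20−15)/(15−13) = 5/2.
At δ = 2/3: partial sum = 1.6049 < 2.5000. Cooperation not sustainable.

No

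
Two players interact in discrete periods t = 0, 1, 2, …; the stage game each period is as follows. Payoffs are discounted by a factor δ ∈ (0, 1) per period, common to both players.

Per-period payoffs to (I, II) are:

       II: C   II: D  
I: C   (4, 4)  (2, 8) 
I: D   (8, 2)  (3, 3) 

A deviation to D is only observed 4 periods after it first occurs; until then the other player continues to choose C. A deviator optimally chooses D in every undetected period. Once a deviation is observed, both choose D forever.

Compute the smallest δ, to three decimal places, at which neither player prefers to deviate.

The best deviation is to choose D for all 4 undetected periods, earning 8 each, then 3 forever once detected.
Deviation value: 8(1−δ^4)/(1−δ) + 3δ^4/(1−δ); cooperation value: 4/(1−δ).
IC: 4 ≥ 8(1−δ^4) + 3δ^4 = 8 − 5δ^4.
So δ^4 ≥ 4/5, giving δ ≥ (4/5)^(1/4) ≈ 0.946.

0.946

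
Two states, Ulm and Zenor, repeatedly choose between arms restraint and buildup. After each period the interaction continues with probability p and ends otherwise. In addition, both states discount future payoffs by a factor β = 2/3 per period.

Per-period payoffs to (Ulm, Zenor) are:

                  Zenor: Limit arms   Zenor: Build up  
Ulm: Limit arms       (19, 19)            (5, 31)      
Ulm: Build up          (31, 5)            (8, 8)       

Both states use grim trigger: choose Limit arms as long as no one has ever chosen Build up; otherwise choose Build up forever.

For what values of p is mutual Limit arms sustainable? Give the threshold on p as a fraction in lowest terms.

18/23

With continuation probability p and discount β, the effective per-period discount factor is βp.
Grim-trigger IC: βp ≥ (31−19)/(31−8) = 12/23.
So p ≥ (12/23)/(2/3) = 18/23.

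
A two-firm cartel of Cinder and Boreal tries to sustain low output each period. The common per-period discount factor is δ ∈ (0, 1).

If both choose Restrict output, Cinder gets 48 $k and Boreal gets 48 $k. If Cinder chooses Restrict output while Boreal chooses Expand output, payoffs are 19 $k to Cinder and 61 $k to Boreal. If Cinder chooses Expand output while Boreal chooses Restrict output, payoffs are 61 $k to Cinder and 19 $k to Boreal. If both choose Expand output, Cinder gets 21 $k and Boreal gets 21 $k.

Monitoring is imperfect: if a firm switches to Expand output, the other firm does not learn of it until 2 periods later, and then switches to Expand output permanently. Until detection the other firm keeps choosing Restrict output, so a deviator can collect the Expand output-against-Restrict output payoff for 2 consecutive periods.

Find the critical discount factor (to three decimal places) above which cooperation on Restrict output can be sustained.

0.570

Deviating for the 2 undetected periods gains 61−48 = 13 per period over cooperation, then loses 48−21 = 27 per period forever once punishment starts.
Gain: 13(1 + δ + … + δ^1); loss: 27·δ^2/(1−δ).
No profitable deviation ⇔ 13(1−δ^2) ≤ 27·δ^2, i.e. δ^2 ≥ 13/(13+27) = 13/40.
Hence δ ≥ (13/40)^(1/2) ≈ 0.570.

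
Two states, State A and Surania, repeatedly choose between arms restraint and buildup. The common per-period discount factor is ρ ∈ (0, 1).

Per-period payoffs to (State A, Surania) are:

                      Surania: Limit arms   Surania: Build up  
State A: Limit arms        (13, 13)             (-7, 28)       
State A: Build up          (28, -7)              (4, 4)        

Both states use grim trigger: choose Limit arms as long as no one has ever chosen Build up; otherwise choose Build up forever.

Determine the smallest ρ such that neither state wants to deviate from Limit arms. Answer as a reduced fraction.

5/8

One-period gain from deviating is 28 − 13 = 15. The loss is 13 − 4 = 9 in every subsequent period, with present value 9·ρ/(1−ρ).
Deviation is unprofitable when 9·ρ/(1−ρ) ≥ 15, i.e. ρ/(1−ρ) ≥ 5/3.
Equivalently ρ ≥ 15/(15+9) = 5/8.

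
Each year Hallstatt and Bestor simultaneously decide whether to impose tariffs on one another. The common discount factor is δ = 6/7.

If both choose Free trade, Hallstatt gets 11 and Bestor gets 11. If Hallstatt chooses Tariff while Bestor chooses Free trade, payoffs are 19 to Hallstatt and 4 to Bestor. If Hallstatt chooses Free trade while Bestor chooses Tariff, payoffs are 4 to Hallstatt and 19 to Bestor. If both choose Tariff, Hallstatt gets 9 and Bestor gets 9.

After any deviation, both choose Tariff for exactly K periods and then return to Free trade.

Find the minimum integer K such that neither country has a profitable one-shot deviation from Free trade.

IC: δ(1−δ^K)/(1−δ) ≥ (19−11)/(11−9) = 4.
With δ = 6/7: need 1 − δ^K ≥ 4·(1−6/7)/(6/7), i.e. δ^K ≤ 0.3333.
Since (6/7)^7 = 0.3399 and (6/7)^8 = 0.2914, the smallest such K is 8.

8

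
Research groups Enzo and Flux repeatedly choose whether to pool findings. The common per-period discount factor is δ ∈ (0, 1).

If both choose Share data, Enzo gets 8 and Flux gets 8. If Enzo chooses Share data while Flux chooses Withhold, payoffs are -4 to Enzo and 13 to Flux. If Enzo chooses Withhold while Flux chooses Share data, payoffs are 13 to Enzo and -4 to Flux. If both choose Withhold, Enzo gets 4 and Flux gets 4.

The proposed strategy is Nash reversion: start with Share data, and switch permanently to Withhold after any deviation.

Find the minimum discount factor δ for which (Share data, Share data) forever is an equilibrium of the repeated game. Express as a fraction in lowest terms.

One-period gain from deviating is 13 − 8 = 5. The loss is 8 − 4 = 4 in every subsequent period, with present value 4·δ/(1−δ).
Deviation is unprofitable when 4·δ/(1−δ) ≥ 5, i.e. δ/(1−δ) ≥ 5/4.
Equivalently δ ≥ 5/(5+4) = 5/9.

5/9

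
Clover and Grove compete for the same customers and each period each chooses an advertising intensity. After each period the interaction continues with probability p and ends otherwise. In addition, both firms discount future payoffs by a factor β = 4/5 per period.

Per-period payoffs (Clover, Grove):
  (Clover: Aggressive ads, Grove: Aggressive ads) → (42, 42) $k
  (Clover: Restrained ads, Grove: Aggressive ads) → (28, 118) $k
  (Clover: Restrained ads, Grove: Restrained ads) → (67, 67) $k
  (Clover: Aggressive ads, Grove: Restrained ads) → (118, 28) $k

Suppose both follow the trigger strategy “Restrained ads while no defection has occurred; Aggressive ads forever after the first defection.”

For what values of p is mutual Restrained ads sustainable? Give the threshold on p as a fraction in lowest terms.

With continuation probability p and discount β, the effective per-period discount factor is βp.
Grim-trigger IC: βp ≥ (118−67)/(118−42) = 51/76.
So p ≥ (51/76)/(4/5) = 255/304.

255/304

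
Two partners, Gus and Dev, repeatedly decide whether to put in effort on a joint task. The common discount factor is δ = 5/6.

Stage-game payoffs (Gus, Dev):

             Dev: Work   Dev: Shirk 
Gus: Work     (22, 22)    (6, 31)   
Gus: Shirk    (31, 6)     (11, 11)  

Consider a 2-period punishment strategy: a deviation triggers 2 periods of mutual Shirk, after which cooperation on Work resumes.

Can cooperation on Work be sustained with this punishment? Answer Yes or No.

Yes

IC: δ+…+δ^2 ≥ (31−22)/(22−11) = 9/11.
At δ = 5/6: partial sum = 1.5278 ≥ 0.8182. Cooperation sustainable.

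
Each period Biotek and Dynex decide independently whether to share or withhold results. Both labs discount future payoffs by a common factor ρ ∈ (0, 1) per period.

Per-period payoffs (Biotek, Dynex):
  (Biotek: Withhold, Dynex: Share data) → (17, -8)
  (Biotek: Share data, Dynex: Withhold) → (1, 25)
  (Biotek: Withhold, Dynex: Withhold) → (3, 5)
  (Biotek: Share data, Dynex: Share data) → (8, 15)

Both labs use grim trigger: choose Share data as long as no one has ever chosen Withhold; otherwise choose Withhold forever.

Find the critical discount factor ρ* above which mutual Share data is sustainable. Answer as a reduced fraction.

Biotek: cooperation gives 8 each period; deviation gives 17 once then 3 forever.
  8/(1−ρ) ≥ 17 + 3ρ/(1−ρ) ⇒ ρ ≥ 9/14.
Dynex: cooperation gives 15 each period; deviation gives 25 once then 5 forever.
  ρ ≥ 10/20 = 1/2.
Both must hold, so the binding constraint is Biotek's: ρ ≥ 9/14.

9/14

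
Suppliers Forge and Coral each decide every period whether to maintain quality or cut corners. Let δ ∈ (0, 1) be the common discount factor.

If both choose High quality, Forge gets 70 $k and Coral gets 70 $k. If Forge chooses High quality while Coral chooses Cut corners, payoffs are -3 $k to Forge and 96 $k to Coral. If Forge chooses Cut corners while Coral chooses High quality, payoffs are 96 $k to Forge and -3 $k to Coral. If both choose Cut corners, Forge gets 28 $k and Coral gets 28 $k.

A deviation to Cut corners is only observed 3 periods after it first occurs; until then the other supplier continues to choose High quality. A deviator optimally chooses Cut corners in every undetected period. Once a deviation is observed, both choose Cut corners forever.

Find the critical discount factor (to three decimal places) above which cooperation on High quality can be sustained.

0.726

Deviating for the 3 undetected periods gains 96−70 = 26 per period over cooperation, then loses 70−28 = 42 per period forever once punishment starts.
Gain: 26(1 + δ + … + δ^2); loss: 42·δ^3/(1−δ).
No profitable deviation ⇔ 26(1−δ^3) ≤ 42·δ^3, i.e. δ^3 ≥ 26/(26+42) = 13/34.
Hence δ ≥ (13/34)^(1/3) ≈ 0.726.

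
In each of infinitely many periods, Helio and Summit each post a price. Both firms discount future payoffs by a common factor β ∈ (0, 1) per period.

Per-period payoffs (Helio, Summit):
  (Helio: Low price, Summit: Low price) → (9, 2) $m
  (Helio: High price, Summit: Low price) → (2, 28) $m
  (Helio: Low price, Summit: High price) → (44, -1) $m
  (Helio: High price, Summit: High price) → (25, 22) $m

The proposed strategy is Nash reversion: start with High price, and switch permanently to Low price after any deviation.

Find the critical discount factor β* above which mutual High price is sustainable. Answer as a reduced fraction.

For Helio: deviation gain 44−25 = 19, per-period punishment loss 25−9 = 16. IC gives β ≥ 19/35.
For Summit: gain 6, loss 20 per period, so β ≥ 6/26 = 3/13.
The tighter constraint is Helio's, so cooperation needs β ≥ 19/35.

19/35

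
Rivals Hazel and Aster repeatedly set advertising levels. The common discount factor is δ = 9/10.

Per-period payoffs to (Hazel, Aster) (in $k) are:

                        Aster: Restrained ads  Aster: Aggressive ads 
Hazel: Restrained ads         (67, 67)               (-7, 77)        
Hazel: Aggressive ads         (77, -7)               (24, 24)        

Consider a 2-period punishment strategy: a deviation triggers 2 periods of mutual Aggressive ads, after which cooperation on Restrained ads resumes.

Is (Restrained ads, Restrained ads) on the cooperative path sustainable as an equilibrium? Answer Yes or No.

IC: δ+…+δ^2 ≥ (77−67)/(67−24) = 10/43.
At δ = 9/10: partial sum = 1.7100 ≥ 0.2326. Cooperation sustainable.

Yes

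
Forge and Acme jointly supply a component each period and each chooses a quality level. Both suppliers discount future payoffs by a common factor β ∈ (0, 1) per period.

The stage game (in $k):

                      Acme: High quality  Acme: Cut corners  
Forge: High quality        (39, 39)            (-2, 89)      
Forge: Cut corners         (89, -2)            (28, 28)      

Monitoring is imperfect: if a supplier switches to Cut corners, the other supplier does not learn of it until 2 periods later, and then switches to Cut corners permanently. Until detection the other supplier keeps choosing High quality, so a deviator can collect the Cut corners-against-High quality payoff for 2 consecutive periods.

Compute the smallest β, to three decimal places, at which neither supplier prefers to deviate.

A deviator earns 89 for 2 periods, then 28 forever; cooperating earns 39 forever. Multiplying the IC by (1−β):
39 ≥ 89(1−β^2) + 28β^2, so 61·β^2 ≥ 50 and β^2 ≥ 50/61.
β ≥ (50/61)^(1/2) ≈ 0.905.

0.905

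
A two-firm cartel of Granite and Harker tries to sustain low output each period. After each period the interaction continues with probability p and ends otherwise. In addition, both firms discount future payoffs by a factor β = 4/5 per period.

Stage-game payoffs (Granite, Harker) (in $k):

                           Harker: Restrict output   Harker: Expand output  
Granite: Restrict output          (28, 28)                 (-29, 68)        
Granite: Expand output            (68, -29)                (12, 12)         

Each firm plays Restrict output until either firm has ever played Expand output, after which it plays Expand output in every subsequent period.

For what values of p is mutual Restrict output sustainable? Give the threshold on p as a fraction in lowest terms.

25/28

Expected continuation weight on next period's payoff is β·p = 4/5·p, which plays the role of the discount factor.
Cooperation requires 4/5·p ≥ (68−28)/(68−12) = 5/7, hence p ≥ 25/28.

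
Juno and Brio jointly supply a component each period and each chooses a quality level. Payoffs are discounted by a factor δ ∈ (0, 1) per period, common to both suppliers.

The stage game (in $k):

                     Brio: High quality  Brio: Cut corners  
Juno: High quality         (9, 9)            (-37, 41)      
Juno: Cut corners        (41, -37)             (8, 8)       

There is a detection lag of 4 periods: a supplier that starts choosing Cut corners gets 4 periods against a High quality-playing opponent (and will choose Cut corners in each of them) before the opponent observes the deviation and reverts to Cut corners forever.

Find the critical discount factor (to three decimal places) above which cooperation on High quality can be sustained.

0.992

A deviator earns 41 for 4 periods, then 8 forever; cooperating earns 9 forever. Multiplying the IC by (1−δ):
9 ≥ 41(1−δ^4) + 8δ^4, so 33·δ^4 ≥ 32 and δ^4 ≥ 32/33.
δ ≥ (32/33)^(1/4) ≈ 0.992.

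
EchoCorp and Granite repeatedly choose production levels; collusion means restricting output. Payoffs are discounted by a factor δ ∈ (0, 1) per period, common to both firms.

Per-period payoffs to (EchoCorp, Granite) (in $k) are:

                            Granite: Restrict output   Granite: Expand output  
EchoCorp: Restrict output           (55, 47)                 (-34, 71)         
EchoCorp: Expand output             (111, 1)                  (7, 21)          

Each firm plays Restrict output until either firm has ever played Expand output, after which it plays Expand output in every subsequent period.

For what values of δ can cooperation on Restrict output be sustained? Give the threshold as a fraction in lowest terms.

For EchoCorp: deviation gain 111−55 = 56, per-period punishment loss 55−7 = 48. IC gives δ ≥ 56/104 = 7/13.
For Granite: gain 24, loss 26 per period, so δ ≥ 24/50 = 12/25.
The tighter constraint is EchoCorp's, so cooperation needs δ ≥ 7/13.

7/13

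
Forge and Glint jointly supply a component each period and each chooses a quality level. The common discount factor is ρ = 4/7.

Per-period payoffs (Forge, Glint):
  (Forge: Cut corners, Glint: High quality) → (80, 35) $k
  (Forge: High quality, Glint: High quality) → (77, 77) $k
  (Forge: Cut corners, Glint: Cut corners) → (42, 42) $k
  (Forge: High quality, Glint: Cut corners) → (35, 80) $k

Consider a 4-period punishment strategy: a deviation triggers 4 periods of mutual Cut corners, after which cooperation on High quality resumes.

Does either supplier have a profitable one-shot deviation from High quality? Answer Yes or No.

No

IC: ρ+…+ρ^4 ≥ (80−77)/(77−42) = 3/35.
At ρ = 4/7: partial sum = 1.1912 ≥ 0.0857. Cooperation sustainable.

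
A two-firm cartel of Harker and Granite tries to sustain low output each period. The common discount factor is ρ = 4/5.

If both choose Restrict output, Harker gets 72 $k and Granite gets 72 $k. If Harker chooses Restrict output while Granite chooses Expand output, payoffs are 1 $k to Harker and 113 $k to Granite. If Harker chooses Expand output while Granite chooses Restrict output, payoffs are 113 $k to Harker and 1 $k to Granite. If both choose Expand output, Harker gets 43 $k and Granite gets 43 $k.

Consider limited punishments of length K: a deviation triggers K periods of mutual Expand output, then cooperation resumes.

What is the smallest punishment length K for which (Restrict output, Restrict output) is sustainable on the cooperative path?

No profitable deviation requires (72−43)(ρ+…+ρ^K) ≥ 113−72, i.e. ρ+…+ρ^K ≥ 41/29 ≈ 1.4138.
With ρ = 4/5, the partial sums are K=1: 0.8000, K=2: 1.4400.
K = 2 is the first length at which the sum reaches 1.4138.

2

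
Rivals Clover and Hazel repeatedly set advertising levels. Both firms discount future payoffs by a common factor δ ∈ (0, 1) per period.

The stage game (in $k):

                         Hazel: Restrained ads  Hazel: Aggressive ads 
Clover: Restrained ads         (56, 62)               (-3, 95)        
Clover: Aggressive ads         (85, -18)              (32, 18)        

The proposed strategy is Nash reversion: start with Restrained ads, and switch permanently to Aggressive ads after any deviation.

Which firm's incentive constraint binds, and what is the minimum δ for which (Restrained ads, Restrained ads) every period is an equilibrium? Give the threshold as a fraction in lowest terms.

Clover's threshold: (85−56)/(85−32) = 29/53.
Hazel's threshold: (95−62)/(95−18) = 3/7.
29/53 > 3/7, so Clover binds and δ* = 29/53.

Clover; δ ≥ 29/53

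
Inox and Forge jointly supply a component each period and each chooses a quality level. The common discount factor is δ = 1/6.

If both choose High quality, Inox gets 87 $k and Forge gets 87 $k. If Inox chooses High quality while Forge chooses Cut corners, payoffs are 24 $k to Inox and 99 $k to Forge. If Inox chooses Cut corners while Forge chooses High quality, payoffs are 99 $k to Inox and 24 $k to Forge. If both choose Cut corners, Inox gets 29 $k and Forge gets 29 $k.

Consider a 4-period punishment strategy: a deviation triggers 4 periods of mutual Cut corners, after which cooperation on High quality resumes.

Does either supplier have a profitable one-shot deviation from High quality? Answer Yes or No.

A one-shot deviation gives 99 now, then 29 for 4 periods, then back to 87.
Gain from deviating: (99−87) today; loss: (87−29) in each of the next 4 periods.
No-deviation condition: (87−29)(δ+…+δ^4) ≥ 99−87, i.e. δ+…+δ^4 ≥ 6/29.
At δ = 1/6: δ+…+δ^4 = 0.1998 < 0.2069.
So cooperation is not sustainable.

Yes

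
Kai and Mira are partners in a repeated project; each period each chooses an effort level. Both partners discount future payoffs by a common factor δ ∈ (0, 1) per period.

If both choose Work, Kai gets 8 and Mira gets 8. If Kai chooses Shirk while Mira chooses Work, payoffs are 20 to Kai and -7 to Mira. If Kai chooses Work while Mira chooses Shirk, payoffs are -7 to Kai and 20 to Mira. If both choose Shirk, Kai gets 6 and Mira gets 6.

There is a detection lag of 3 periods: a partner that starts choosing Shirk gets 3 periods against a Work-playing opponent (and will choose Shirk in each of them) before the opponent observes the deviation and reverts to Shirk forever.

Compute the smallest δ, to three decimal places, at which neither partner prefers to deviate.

0.950

The best deviation is to choose Shirk for all 3 undetected periods, earning 20 each, then 6 forever once detected.
Deviation value: 20(1−δ^3)/(1−δ) + 6δ^3/(1−δ); cooperation value: 8/(1−δ).
IC: 8 ≥ 20(1−δ^3) + 6δ^3 = 20 − 14δ^3.
So δ^3 ≥ 12/14 = 6/7, giving δ ≥ (6/7)^(1/3) ≈ 0.950.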